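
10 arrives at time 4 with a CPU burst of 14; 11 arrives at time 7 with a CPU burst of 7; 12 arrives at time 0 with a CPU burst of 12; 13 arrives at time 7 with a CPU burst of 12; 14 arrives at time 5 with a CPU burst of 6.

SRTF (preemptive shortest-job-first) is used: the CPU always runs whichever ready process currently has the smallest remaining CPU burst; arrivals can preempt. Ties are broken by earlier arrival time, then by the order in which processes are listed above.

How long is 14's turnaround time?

Gantt: | 12 0-5 | 14 5-11 | 12 11-18 | 11 18-25 | 13 25-37 | 10 37-51 |
Completion: 10=51  11=25  12=18  13=37  14=11
Turnaround (C−A): 10=47  11=18  12=18  13=30  14=6
Turnaround(14) = completion − arrival = 11 − 5 = 6

6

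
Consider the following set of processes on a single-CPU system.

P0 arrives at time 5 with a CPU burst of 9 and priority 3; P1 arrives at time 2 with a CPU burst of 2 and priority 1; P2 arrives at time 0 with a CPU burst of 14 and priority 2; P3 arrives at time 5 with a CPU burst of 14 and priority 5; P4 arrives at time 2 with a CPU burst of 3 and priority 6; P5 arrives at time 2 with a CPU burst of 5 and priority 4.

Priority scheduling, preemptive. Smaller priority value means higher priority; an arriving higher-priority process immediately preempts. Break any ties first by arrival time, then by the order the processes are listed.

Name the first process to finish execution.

Gantt: | P2 0-2 | P1 2-4 | P2 4-16 | P0 16-25 | P5 25-30 | P3 30-44 | P4 44-47 |
Completion: P0=25  P1=4  P2=16  P3=44  P4=47  P5=30
Finish order: P1 → P2 → P0 → P5 → P3 → P4

P1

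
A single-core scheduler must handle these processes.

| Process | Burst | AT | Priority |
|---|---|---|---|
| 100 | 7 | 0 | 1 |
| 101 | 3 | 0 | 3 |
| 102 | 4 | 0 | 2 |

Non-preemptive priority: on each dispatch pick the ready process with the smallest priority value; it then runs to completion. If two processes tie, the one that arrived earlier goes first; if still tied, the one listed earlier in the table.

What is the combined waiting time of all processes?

Schedule: | 100 0-7 | 102 7-11 | 101 11-14 |
Completion: 100=7  101=14  102=11
Turnaround (C−A): 100=7  101=14  102=11
Waiting = turnaround − burst: 100=0, 101=11, 102=7
Total waiting = 0 + 11 + 7 = 18

18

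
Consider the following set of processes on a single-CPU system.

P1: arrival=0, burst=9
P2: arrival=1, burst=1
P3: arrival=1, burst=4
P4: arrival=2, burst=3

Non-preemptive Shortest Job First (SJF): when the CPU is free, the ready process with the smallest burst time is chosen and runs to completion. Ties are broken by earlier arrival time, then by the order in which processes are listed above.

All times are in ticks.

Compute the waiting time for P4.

8

Gantt: | P1 0-9 | P2 9-10 | P4 10-13 | P3 13-17 |
Completion: P1=9  P2=10  P3=17  P4=13
Turnaround (C−A): P1=9  P2=9  P3=16  P4=11
Waiting(P4) = turnaround − burst = 11 − 3 = 8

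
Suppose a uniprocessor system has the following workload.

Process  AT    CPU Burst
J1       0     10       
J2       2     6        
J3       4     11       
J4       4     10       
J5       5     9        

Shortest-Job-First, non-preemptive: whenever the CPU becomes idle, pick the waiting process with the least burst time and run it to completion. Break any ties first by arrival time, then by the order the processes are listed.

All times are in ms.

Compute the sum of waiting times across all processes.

71

Gantt: | J1 0-10 | J2 10-16 | J5 16-25 | J4 25-35 | J3 35-46 |
Completion: J1=10  J2=16  J3=46  J4=35  J5=25
Turnaround (C−A): J1=10  J2=14  J3=42  J4=31  J5=20
Waiting = turnaround − burst: J1=0, J2=8, J3=31, J4=21, J5=11
Total waiting = 0 + 8 + 31 + 21 + 11 = 71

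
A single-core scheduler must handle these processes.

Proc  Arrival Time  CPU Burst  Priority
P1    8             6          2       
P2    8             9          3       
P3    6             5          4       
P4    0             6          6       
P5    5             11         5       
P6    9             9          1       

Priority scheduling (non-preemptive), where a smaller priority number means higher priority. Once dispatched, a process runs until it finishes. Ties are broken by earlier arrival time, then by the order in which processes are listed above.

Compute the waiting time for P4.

Schedule: | P4 0-6 | P3 6-11 | P6 11-20 | P1 20-26 | P2 26-35 | P5 35-46 |
Completion: P1=26  P2=35  P3=11  P4=6  P5=46  P6=20
Turnaround (C−A): P1=18  P2=27  P3=5  P4=6  P5=41  P6=11
Waiting(P4) = turnaround − burst = 6 − 6 = 0

0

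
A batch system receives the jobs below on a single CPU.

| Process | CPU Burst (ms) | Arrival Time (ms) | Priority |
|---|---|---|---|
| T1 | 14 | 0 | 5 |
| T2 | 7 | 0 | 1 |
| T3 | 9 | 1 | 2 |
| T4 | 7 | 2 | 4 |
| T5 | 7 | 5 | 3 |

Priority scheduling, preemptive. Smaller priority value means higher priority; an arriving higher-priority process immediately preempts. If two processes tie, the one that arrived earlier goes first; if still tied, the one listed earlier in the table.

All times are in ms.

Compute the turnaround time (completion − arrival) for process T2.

7

Timeline: | T2 0-7 | T3 7-16 | T5 16-23 | T4 23-30 | T1 30-44 |
Completion: T1=44  T2=7  T3=16  T4=30  T5=23
Turnaround (C−A): T1=44  T2=7  T3=15  T4=28  T5=18
Turnaround(T2) = completion − arrival = 7 − 0 = 7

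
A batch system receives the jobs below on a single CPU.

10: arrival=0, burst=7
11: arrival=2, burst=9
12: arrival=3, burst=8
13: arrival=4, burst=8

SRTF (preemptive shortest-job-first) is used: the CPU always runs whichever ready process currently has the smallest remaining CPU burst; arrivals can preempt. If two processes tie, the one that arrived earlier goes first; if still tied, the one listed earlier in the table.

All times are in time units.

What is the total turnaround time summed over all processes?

68

Gantt: | 10 0-7 | 12 7-15 | 13 15-23 | 11 23-32 |
Completion: 10=7  11=32  12=15  13=23
Turnaround = completion − arrival: 10=7, 11=30, 12=12, 13=19
Total turnaround = 7 + 30 + 12 + 19 = 68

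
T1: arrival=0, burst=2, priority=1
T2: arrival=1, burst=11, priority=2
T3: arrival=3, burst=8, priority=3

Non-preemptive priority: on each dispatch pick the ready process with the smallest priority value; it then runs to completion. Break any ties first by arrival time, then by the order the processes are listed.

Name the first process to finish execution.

Schedule: | T1 0-2 | T2 2-13 | T3 13-21 |
Completion: T1=2  T2=13  T3=21
Turnaround (C−A): T1=2  T2=12  T3=18
Finish order: T1 → T2 → T3

T1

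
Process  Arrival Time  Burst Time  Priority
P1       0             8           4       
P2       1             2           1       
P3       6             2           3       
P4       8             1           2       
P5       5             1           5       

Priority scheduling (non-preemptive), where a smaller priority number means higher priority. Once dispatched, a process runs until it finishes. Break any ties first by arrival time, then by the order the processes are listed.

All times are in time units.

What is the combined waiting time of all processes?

Timeline: | P1 0-8 | P2 8-10 | P4 10-11 | P3 11-13 | P5 13-14 |
Completion: P1=8  P2=10  P3=13  P4=11  P5=14
Turnaround (C−A): P1=8  P2=9  P3=7  P4=3  P5=9
Waiting = turnaround − burst: P1=0, P2=7, P3=5, P4=2, P5=8
Total waiting = 0 + 7 + 5 + 2 + 8 = 22

22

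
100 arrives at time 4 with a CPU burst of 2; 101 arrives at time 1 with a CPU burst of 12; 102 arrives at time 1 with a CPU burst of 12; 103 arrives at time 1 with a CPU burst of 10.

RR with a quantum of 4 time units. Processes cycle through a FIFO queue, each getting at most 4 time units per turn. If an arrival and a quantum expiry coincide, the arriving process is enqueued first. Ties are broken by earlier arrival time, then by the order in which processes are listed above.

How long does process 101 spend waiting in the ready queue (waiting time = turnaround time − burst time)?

18

Schedule: | idle 0-1 | 101 1-5 | 102 5-9 | 103 9-13 | 100 13-15 | 101 15-19 | 102 19-23 | 103 23-27 | 101 27-31 | 102 31-35 | 103 35-37 |
Completion: 100=15  101=31  102=35  103=37
Turnaround (C−A): 100=11  101=30  102=34  103=36
Waiting(101) = turnaround − burst = 30 − 12 = 18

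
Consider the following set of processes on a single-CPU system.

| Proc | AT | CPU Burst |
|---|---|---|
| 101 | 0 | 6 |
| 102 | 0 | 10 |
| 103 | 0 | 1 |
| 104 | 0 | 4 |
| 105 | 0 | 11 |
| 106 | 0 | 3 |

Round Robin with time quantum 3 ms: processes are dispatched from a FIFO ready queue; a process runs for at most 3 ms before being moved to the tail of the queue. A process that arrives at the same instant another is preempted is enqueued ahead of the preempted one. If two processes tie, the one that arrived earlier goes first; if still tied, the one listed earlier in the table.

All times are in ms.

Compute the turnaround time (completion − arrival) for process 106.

Schedule: | 101 0-3 | 102 3-6 | 103 6-7 | 104 7-10 | 105 10-13 | 106 13-16 | 101 16-19 | 102 19-22 | 104 22-23 | 105 23-26 | 102 26-29 | 105 29-32 | 102 32-33 | 105 33-35 |
Completion: 101=19  102=33  103=7  104=23  105=35  106=16
Turnaround(106) = completion − arrival = 16 − 0 = 16

16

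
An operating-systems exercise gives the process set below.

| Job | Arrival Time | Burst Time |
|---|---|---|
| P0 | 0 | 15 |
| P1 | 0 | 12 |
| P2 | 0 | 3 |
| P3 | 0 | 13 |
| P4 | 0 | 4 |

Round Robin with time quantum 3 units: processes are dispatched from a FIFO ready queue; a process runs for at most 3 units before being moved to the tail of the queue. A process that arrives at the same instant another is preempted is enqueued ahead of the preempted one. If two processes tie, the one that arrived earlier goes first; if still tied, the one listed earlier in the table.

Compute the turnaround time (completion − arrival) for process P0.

Schedule: | P0 0-3 | P1 3-6 | P2 6-9 | P3 9-12 | P4 12-15 | P0 15-18 | P1 18-21 | P3 21-24 | P4 24-25 | P0 25-28 | P1 28-31 | P3 31-34 | P0 34-37 | P1 37-40 | P3 40-43 | P0 43-46 | P3 46-47 |
Completion: P0=46  P1=40  P2=9  P3=47  P4=25
Turnaround (C−A): P0=46  P1=40  P2=9  P3=47  P4=25
Turnaround(P0) = completion − arrival = 46 − 0 = 46

46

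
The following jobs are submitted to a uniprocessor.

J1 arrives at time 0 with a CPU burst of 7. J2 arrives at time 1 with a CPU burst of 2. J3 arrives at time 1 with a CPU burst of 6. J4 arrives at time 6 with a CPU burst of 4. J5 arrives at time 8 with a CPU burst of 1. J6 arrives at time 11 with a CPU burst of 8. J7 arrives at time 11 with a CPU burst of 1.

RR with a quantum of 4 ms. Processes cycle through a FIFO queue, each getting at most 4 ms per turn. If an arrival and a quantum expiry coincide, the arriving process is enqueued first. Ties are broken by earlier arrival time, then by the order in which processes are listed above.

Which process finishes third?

J4

Gantt: | J1 0-4 | J2 4-6 | J3 6-10 | J1 10-13 | J4 13-17 | J5 17-18 | J3 18-20 | J6 20-24 | J7 24-25 | J6 25-29 |
Completion: J1=13  J2=6  J3=20  J4=17  J5=18  J6=29  J7=25
Turnaround (C−A): J1=13  J2=5  J3=19  J4=11  J5=10  J6=18  J7=14
Finish order: J2 → J1 → J4 → J5 → J3 → J7 → J6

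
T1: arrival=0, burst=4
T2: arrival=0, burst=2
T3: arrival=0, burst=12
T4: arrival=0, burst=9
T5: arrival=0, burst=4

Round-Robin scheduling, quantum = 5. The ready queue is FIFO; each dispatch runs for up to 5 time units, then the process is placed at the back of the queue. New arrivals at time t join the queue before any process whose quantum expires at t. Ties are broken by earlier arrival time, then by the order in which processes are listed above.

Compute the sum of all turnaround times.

Schedule: | T1 0-4 | T2 4-6 | T3 6-11 | T4 11-16 | T5 16-20 | T3 20-25 | T4 25-29 | T3 29-31 |
Completion: T1=4  T2=6  T3=31  T4=29  T5=20
Turnaround = completion − arrival: T1=4, T2=6, T3=31, T4=29, T5=20
Total turnaround = 4 + 6 + 31 + 29 + 20 = 90

90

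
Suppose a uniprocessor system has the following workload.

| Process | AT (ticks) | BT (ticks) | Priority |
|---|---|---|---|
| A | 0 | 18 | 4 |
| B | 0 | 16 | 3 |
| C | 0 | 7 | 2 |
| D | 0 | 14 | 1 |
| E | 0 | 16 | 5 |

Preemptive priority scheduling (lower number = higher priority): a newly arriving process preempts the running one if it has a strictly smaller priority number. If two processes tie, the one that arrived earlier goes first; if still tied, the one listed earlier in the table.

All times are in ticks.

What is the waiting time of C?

Schedule: | D 0-14 | C 14-21 | B 21-37 | A 37-55 | E 55-71 |
Completion: A=55  B=37  C=21  D=14  E=71
Waiting(C) = turnaround − burst = 21 − 7 = 14

14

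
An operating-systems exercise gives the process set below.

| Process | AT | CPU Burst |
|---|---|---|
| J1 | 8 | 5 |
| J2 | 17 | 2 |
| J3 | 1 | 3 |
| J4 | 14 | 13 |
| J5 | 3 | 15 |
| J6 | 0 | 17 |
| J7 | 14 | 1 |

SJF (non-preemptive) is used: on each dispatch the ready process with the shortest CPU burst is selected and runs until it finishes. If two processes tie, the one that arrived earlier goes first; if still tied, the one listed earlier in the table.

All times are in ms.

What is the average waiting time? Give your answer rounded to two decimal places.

Schedule: | J6 0-17 | J7 17-18 | J2 18-20 | J3 20-23 | J1 23-28 | J4 28-41 | J5 41-56 |
Completion: J1=28  J2=20  J3=23  J4=41  J5=56  J6=17  J7=18
Turnaround (C−A): J1=20  J2=3  J3=22  J4=27  J5=53  J6=17  J7=4
Waiting times: J1=15, J2=1, J3=19, J4=14, J5=38, J6=0, J7=3
Average waiting = (15+1+19+14+38+0+3) / 7 = 90/7 = 12.86

12.86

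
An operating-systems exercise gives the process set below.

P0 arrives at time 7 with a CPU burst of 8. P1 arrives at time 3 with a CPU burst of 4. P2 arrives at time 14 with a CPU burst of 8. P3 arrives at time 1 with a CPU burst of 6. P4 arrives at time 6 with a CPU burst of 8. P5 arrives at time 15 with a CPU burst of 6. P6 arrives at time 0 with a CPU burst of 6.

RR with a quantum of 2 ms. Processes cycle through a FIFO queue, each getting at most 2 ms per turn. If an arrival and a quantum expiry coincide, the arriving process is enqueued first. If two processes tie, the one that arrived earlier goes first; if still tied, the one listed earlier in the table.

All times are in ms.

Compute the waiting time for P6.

Gantt: | P6 0-2 | P3 2-4 | P6 4-6 | P1 6-8 | P3 8-10 | P4 10-12 | P6 12-14 | P0 14-16 | P1 16-18 | P3 18-20 | P4 20-22 | P2 22-24 | P5 24-26 | P0 26-28 | P4 28-30 | P2 30-32 | P5 32-34 | P0 34-36 | P4 36-38 | P2 38-40 | P5 40-42 | P0 42-44 | P2 44-46 |
Completion: P0=44  P1=18  P2=46  P3=20  P4=38  P5=42  P6=14
Turnaround (C−A): P0=37  P1=15  P2=32  P3=19  P4=32  P5=27  P6=14
Waiting(P6) = turnaround − burst = 14 − 6 = 8

8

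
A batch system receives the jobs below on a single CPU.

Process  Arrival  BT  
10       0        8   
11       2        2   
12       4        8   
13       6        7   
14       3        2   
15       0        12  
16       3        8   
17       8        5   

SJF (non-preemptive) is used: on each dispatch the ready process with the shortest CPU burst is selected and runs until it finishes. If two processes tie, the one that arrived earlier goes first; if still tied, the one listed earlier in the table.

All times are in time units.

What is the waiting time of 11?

Schedule: | 10 0-8 | 11 8-10 | 14 10-12 | 17 12-17 | 13 17-24 | 16 24-32 | 12 32-40 | 15 40-52 |
Completion: 10=8  11=10  12=40  13=24  14=12  15=52  16=32  17=17
Waiting(11) = turnaround − burst = 8 − 2 = 6

6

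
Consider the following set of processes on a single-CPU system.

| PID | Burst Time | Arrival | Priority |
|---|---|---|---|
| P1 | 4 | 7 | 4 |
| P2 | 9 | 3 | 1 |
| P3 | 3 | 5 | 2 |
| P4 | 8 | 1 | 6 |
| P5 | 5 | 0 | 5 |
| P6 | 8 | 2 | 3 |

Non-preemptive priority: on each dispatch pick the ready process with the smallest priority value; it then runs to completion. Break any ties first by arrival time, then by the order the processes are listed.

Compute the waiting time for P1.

18

Timeline: | P5 0-5 | P2 5-14 | P3 14-17 | P6 17-25 | P1 25-29 | P4 29-37 |
Completion: P1=29  P2=14  P3=17  P4=37  P5=5  P6=25
Waiting(P1) = turnaround − burst = 22 − 4 = 18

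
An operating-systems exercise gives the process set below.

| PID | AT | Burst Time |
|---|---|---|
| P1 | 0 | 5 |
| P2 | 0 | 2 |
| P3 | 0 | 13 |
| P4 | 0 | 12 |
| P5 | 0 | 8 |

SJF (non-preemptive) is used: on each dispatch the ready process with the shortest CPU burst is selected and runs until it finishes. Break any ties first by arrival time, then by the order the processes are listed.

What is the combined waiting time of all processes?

51

Schedule: | P2 0-2 | P1 2-7 | P5 7-15 | P4 15-27 | P3 27-40 |
Completion: P1=7  P2=2  P3=40  P4=27  P5=15
Waiting = turnaround − burst: P1=2, P2=0, P3=27, P4=15, P5=7
Total waiting = 2 + 0 + 27 + 15 + 7 = 51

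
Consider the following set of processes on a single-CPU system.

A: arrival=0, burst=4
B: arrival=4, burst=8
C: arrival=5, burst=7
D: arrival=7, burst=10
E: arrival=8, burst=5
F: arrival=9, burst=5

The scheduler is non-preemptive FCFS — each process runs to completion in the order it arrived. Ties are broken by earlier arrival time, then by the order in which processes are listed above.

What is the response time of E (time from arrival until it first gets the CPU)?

21

Gantt: | A 0-4 | B 4-12 | C 12-19 | D 19-29 | E 29-34 | F 34-39 |
Completion: A=4  B=12  C=19  D=29  E=34  F=39
Turnaround (C−A): A=4  B=8  C=14  D=22  E=26  F=30
Response(E) = first start − arrival = 29 − 8 = 21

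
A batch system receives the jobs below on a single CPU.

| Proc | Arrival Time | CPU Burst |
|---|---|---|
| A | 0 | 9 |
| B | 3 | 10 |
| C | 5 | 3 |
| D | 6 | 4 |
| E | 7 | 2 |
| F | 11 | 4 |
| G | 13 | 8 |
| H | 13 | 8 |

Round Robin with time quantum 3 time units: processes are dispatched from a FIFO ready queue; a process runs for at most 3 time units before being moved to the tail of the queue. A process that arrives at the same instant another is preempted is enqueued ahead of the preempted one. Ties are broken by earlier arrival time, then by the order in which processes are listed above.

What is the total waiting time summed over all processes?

157

Timeline: | A 0-3 | B 3-6 | A 6-9 | C 9-12 | D 12-15 | B 15-18 | E 18-20 | A 20-23 | F 23-26 | G 26-29 | H 29-32 | D 32-33 | B 33-36 | F 36-37 | G 37-40 | H 40-43 | B 43-44 | G 44-46 | H 46-48 |
Completion: A=23  B=44  C=12  D=33  E=20  F=37  G=46  H=48
Waiting = turnaround − burst: A=14, B=31, C=4, D=23, E=11, F=22, G=25, H=27
Total waiting = 14 + 31 + 4 + 23 + 11 + 22 + 25 + 27 = 157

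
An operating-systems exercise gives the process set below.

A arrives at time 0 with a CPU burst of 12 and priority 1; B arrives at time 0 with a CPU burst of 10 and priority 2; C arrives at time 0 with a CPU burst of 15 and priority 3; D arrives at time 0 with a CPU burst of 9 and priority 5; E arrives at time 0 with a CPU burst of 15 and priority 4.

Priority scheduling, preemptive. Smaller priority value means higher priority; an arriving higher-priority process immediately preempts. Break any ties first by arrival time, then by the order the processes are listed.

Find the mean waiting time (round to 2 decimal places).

Schedule: | A 0-12 | B 12-22 | C 22-37 | E 37-52 | D 52-61 |
Completion: A=12  B=22  C=37  D=61  E=52
Turnaround (C−A): A=12  B=22  C=37  D=61  E=52
Waiting times: A=0, B=12, C=22, D=52, E=37
Average waiting = (0+12+22+52+37) / 5 = 123/5 = 24.60

24.60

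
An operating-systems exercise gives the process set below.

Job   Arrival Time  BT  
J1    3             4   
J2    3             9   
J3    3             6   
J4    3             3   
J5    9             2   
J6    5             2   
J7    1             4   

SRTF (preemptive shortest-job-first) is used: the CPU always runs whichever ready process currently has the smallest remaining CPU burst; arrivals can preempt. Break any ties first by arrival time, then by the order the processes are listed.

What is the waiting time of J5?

Gantt: | idle 0-1 | J7 1-5 | J6 5-7 | J4 7-10 | J5 10-12 | J1 12-16 | J3 16-22 | J2 22-31 |
Completion: J1=16  J2=31  J3=22  J4=10  J5=12  J6=7  J7=5
Turnaround (C−A): J1=13  J2=28  J3=19  J4=7  J5=3  J6=2  J7=4
Waiting(J5) = turnaround − burst = 3 − 2 = 1

1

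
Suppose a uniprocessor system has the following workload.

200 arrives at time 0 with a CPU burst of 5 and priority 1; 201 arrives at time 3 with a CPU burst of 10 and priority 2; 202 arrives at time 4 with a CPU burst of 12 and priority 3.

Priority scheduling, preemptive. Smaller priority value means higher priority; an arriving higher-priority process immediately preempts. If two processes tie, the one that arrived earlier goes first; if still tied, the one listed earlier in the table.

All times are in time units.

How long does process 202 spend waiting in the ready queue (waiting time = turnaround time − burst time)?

Schedule: | 200 0-5 | 201 5-15 | 202 15-27 |
Completion: 200=5  201=15  202=27
Turnaround (C−A): 200=5  201=12  202=23
Waiting(202) = turnaround − burst = 23 − 12 = 11

11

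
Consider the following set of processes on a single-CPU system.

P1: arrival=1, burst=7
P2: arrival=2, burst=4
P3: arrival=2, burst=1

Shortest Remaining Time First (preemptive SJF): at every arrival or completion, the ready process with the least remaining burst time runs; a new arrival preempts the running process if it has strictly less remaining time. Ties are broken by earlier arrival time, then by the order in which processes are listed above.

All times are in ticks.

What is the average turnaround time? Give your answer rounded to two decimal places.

Gantt: | idle 0-1 | P1 1-2 | P3 2-3 | P2 3-7 | P1 7-13 |
Completion: P1=13  P2=7  P3=3
Turnaround (C−A): P1=12  P2=5  P3=1
Turnaround times: P1=12, P2=5, P3=1
Average turnaround = (12+5+1) / 3 = 18/3 = 6.00

6.00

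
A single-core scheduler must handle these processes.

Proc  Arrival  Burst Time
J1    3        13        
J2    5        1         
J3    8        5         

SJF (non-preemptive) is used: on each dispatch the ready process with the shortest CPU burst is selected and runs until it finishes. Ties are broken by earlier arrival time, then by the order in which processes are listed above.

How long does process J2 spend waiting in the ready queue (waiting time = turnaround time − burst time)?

11

Timeline: | idle 0-3 | J1 3-16 | J2 16-17 | J3 17-22 |
Completion: J1=16  J2=17  J3=22
Turnaround (C−A): J1=13  J2=12  J3=14
Waiting(J2) = turnaround − burst = 12 − 1 = 11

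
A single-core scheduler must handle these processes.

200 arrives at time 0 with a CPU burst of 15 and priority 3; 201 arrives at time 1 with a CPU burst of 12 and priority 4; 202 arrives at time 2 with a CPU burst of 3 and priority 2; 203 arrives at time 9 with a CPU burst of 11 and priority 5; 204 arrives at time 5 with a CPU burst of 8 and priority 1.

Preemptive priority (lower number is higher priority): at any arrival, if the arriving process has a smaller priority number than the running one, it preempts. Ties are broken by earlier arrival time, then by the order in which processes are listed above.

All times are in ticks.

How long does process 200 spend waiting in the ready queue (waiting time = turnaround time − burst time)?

11

Timeline: | 200 0-2 | 202 2-5 | 204 5-13 | 200 13-26 | 201 26-38 | 203 38-49 |
Completion: 200=26  201=38  202=5  203=49  204=13
Turnaround (C−A): 200=26  201=37  202=3  203=40  204=8
Waiting(200) = turnaround − burst = 26 − 15 = 11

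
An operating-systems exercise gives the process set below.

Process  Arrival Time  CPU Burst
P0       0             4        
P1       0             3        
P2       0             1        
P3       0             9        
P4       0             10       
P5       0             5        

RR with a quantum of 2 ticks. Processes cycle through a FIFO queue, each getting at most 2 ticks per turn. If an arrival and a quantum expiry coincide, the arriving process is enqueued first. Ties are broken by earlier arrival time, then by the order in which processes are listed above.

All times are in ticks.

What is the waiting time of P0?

Gantt: | P0 0-2 | P1 2-4 | P2 4-5 | P3 5-7 | P4 7-9 | P5 9-11 | P0 11-13 | P1 13-14 | P3 14-16 | P4 16-18 | P5 18-20 | P3 20-22 | P4 22-24 | P5 24-25 | P3 25-27 | P4 27-29 | P3 29-30 | P4 30-32 |
Completion: P0=13  P1=14  P2=5  P3=30  P4=32  P5=25
Turnaround (C−A): P0=13  P1=14  P2=5  P3=30  P4=32  P5=25
Waiting(P0) = turnaround − burst = 13 − 4 = 9

9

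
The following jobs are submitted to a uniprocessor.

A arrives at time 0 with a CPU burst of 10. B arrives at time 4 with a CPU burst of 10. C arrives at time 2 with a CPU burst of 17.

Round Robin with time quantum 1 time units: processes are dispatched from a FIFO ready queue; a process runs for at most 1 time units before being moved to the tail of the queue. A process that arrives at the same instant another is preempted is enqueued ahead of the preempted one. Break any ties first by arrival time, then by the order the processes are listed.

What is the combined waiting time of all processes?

Timeline: | A 0-2 | C 2-3 | A 3-4 | C 4-5 | B 5-6 | A 6-7 | C 7-8 | B 8-9 | A 9-10 | C 10-11 | B 11-12 | A 12-13 | C 13-14 | B 14-15 | A 15-16 | C 16-17 | B 17-18 | A 18-19 | C 19-20 | B 20-21 | A 21-22 | C 22-23 | B 23-24 | A 24-25 | C 25-26 | B 26-27 | C 27-28 | B 28-29 | C 29-30 | B 30-31 | C 31-37 |
Completion: A=25  B=31  C=37
Turnaround (C−A): A=25  B=27  C=35
Waiting = turnaround − burst: A=15, B=17, C=18
Total waiting = 15 + 17 + 18 = 50

50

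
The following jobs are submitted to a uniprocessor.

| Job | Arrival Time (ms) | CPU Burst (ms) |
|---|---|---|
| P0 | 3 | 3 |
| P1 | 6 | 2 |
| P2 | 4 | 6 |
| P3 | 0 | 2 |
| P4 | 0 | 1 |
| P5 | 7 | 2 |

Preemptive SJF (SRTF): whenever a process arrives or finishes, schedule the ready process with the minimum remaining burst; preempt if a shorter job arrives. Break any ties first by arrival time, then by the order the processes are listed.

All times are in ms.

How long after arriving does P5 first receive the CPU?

1

Schedule: | P4 0-1 | P3 1-3 | P0 3-6 | P1 6-8 | P5 8-10 | P2 10-16 |
Completion: P0=6  P1=8  P2=16  P3=3  P4=1  P5=10
Response(P5) = first start − arrival = 8 − 7 = 1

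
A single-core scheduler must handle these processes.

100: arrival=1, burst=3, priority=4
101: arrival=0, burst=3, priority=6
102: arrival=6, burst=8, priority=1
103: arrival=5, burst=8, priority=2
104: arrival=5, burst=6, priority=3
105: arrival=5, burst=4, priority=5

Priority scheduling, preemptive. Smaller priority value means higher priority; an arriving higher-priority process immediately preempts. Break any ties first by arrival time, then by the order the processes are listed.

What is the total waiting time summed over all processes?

75

Schedule: | 101 0-1 | 100 1-4 | 101 4-5 | 103 5-6 | 102 6-14 | 103 14-21 | 104 21-27 | 105 27-31 | 101 31-32 |
Completion: 100=4  101=32  102=14  103=21  104=27  105=31
Turnaround (C−A): 100=3  101=32  102=8  103=16  104=22  105=26
Waiting = turnaround − burst: 100=0, 101=29, 102=0, 103=8, 104=16, 105=22
Total waiting = 0 + 29 + 0 + 8 + 16 + 22 = 75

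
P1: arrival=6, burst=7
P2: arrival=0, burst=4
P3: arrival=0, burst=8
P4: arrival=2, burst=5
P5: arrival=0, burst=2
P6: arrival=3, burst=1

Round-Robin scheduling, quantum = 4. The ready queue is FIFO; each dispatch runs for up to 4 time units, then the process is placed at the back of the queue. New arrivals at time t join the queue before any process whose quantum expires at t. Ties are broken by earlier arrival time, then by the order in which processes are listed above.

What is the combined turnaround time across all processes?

92

Gantt: | P2 0-4 | P3 4-8 | P5 8-10 | P4 10-14 | P6 14-15 | P1 15-19 | P3 19-23 | P4 23-24 | P1 24-27 |
Completion: P1=27  P2=4  P3=23  P4=24  P5=10  P6=15
Turnaround = completion − arrival: P1=21, P2=4, P3=23, P4=22, P5=10, P6=12
Total turnaround = 21 + 4 + 23 + 22 + 10 + 12 = 92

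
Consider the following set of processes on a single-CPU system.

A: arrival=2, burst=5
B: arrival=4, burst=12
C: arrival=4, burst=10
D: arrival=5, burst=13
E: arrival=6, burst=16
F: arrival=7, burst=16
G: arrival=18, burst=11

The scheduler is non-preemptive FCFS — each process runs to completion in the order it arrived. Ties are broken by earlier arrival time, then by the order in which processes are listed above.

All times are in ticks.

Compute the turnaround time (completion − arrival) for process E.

Gantt: | idle 0-2 | A 2-7 | B 7-19 | C 19-29 | D 29-42 | E 42-58 | F 58-74 | G 74-85 |
Completion: A=7  B=19  C=29  D=42  E=58  F=74  G=85
Turnaround(E) = completion − arrival = 58 − 6 = 52

52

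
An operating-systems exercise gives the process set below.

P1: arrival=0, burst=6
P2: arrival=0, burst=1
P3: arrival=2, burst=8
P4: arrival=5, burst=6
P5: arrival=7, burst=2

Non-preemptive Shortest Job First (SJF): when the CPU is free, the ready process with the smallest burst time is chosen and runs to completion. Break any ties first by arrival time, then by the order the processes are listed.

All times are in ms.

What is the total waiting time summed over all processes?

Schedule: | P2 0-1 | P1 1-7 | P5 7-9 | P4 9-15 | P3 15-23 |
Completion: P1=7  P2=1  P3=23  P4=15  P5=9
Turnaround (C−A): P1=7  P2=1  P3=21  P4=10  P5=2
Waiting = turnaround − burst: P1=1, P2=0, P3=13, P4=4, P5=0
Total waiting = 1 + 0 + 13 + 4 + 0 = 18

18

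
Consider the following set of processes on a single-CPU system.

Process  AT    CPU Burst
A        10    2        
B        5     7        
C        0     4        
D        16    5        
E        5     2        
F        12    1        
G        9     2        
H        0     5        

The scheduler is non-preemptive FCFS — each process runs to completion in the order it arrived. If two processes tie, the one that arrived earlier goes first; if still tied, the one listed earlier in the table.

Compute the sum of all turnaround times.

Timeline: | C 0-4 | H 4-9 | B 9-16 | E 16-18 | G 18-20 | A 20-22 | F 22-23 | D 23-28 |
Completion: A=22  B=16  C=4  D=28  E=18  F=23  G=20  H=9
Turnaround = completion − arrival: A=12, B=11, C=4, D=12, E=13, F=11, G=11, H=9
Total turnaround = 12 + 11 + 4 + 12 + 13 + 11 + 11 + 9 = 83

83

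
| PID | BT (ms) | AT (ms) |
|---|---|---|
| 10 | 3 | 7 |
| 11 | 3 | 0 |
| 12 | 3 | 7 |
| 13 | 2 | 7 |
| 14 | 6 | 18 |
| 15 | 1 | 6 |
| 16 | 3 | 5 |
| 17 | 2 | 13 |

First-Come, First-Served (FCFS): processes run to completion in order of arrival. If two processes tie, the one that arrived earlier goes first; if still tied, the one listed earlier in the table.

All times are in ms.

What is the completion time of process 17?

19

Timeline: | 11 0-3 | idle 3-5 | 16 5-8 | 15 8-9 | 10 9-12 | 12 12-15 | 13 15-17 | 17 17-19 | 14 19-25 |
Completion: 10=12  11=3  12=15  13=17  14=25  15=9  16=8  17=19
Turnaround (C−A): 10=5  11=3  12=8  13=10  14=7  15=3  16=3  17=6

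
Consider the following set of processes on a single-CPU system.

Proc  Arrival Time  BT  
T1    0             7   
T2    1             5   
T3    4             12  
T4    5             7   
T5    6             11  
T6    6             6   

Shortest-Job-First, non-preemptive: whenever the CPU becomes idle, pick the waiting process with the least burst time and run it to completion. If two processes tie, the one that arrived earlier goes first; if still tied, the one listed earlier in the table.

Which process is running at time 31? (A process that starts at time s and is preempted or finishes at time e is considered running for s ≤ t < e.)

T5

Timeline: | T1 0-7 | T2 7-12 | T6 12-18 | T4 18-25 | T5 25-36 | T3 36-48 |
Completion: T1=7  T2=12  T3=48  T4=25  T5=36  T6=18
Turnaround (C−A): T1=7  T2=11  T3=44  T4=20  T5=30  T6=12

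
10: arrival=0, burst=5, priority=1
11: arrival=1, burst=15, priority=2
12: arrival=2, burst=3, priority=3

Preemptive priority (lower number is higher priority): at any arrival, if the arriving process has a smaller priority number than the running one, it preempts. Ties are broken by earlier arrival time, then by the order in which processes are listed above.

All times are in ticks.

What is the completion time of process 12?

23

Timeline: | 10 0-5 | 11 5-20 | 12 20-23 |
Completion: 10=5  11=20  12=23
Turnaround (C−A): 10=5  11=19  12=21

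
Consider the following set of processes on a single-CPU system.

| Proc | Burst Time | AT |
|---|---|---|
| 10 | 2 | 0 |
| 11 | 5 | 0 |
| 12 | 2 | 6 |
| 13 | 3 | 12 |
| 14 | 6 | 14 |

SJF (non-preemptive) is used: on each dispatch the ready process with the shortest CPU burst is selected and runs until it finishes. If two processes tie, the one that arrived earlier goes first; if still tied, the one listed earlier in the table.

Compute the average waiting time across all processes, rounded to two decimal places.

Schedule: | 10 0-2 | 11 2-7 | 12 7-9 | idle 9-12 | 13 12-15 | 14 15-21 |
Completion: 10=2  11=7  12=9  13=15  14=21
Turnaround (C−A): 10=2  11=7  12=3  13=3  14=7
Waiting times: 10=0, 11=2, 12=1, 13=0, 14=1
Average waiting = (0+2+1+0+1) / 5 = 4/5 = 0.80

0.80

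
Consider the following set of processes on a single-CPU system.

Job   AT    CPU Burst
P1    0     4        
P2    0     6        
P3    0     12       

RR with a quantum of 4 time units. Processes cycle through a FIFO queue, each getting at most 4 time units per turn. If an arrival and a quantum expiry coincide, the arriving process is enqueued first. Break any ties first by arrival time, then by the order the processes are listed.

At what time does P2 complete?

14

Timeline: | P1 0-4 | P2 4-8 | P3 8-12 | P2 12-14 | P3 14-22 |
Completion: P1=4  P2=14  P3=22
Turnaround (C−A): P1=4  P2=14  P3=22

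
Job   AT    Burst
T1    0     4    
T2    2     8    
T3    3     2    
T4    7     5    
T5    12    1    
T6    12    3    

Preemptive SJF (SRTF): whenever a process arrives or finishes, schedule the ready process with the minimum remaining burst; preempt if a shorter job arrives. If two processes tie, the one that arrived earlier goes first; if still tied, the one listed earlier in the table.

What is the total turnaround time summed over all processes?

Schedule: | T1 0-4 | T3 4-6 | T2 6-7 | T4 7-12 | T5 12-13 | T6 13-16 | T2 16-23 |
Completion: T1=4  T2=23  T3=6  T4=12  T5=13  T6=16
Turnaround = completion − arrival: T1=4, T2=21, T3=3, T4=5, T5=1, T6=4
Total turnaround = 4 + 21 + 3 + 5 + 1 + 4 = 38

38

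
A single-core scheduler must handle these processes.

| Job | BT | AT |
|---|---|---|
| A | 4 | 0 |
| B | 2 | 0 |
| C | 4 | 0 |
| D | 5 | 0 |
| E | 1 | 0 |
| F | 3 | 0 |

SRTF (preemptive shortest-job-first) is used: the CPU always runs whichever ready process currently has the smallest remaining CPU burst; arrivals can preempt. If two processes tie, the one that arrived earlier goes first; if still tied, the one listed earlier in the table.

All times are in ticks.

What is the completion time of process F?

Gantt: | E 0-1 | B 1-3 | F 3-6 | A 6-10 | C 10-14 | D 14-19 |
Completion: A=10  B=3  C=14  D=19  E=1  F=6
Turnaround (C−A): A=10  B=3  C=14  D=19  E=1  F=6

6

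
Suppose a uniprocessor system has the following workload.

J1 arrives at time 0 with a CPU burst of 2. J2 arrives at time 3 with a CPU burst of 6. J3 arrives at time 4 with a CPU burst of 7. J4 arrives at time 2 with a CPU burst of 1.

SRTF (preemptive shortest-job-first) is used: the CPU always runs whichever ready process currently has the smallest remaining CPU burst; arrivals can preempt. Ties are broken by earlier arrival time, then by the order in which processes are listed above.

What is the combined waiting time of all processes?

Gantt: | J1 0-2 | J4 2-3 | J2 3-9 | J3 9-16 |
Completion: J1=2  J2=9  J3=16  J4=3
Turnaround (C−A): J1=2  J2=6  J3=12  J4=1
Waiting = turnaround − burst: J1=0, J2=0, J3=5, J4=0
Total waiting = 0 + 0 + 5 + 0 = 5

5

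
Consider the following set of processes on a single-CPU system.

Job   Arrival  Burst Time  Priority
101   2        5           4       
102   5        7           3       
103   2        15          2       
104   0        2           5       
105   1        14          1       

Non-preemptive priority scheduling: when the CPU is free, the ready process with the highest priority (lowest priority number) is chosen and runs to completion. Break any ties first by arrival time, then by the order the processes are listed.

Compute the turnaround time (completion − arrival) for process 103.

Schedule: | 104 0-2 | 105 2-16 | 103 16-31 | 102 31-38 | 101 38-43 |
Completion: 101=43  102=38  103=31  104=2  105=16
Turnaround (C−A): 101=41  102=33  103=29  104=2  105=15
Turnaround(103) = completion − arrival = 31 − 2 = 29

29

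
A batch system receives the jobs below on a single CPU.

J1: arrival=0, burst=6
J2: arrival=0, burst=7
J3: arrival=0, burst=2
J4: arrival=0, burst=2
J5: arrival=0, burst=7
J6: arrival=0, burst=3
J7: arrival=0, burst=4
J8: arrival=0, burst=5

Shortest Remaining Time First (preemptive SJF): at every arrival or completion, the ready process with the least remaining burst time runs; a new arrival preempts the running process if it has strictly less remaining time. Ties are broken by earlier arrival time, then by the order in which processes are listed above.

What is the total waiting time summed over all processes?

Schedule: | J3 0-2 | J4 2-4 | J6 4-7 | J7 7-11 | J8 11-16 | J1 16-22 | J2 22-29 | J5 29-36 |
Completion: J1=22  J2=29  J3=2  J4=4  J5=36  J6=7  J7=11  J8=16
Turnaround (C−A): J1=22  J2=29  J3=2  J4=4  J5=36  J6=7  J7=11  J8=16
Waiting = turnaround − burst: J1=16, J2=22, J3=0, J4=2, J5=29, J6=4, J7=7, J8=11
Total waiting = 16 + 22 + 0 + 2 + 29 + 4 + 7 + 11 = 91

91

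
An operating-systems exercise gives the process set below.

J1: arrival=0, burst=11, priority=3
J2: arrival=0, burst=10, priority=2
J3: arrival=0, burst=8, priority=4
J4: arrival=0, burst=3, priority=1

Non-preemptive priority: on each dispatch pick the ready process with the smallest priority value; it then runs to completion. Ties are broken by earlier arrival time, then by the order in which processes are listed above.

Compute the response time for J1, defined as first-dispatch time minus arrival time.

13

Schedule: | J4 0-3 | J2 3-13 | J1 13-24 | J3 24-32 |
Completion: J1=24  J2=13  J3=32  J4=3
Response(J1) = first start − arrival = 13 − 0 = 13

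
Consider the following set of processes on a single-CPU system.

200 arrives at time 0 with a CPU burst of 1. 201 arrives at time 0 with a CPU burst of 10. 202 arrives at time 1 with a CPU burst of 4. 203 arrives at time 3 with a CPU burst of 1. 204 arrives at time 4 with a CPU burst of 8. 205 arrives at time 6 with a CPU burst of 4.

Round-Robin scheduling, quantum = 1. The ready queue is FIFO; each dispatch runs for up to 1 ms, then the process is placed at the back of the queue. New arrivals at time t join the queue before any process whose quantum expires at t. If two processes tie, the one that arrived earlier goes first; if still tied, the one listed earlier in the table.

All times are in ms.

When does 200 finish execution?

Timeline: | 200 0-1 | 201 1-2 | 202 2-3 | 201 3-4 | 203 4-5 | 202 5-6 | 204 6-7 | 201 7-8 | 205 8-9 | 202 9-10 | 204 10-11 | 201 11-12 | 205 12-13 | 202 13-14 | 204 14-15 | 201 15-16 | 205 16-17 | 204 17-18 | 201 18-19 | 205 19-20 | 204 20-21 | 201 21-22 | 204 22-23 | 201 23-24 | 204 24-25 | 201 25-26 | 204 26-27 | 201 27-28 |
Completion: 200=1  201=28  202=14  203=5  204=27  205=20

1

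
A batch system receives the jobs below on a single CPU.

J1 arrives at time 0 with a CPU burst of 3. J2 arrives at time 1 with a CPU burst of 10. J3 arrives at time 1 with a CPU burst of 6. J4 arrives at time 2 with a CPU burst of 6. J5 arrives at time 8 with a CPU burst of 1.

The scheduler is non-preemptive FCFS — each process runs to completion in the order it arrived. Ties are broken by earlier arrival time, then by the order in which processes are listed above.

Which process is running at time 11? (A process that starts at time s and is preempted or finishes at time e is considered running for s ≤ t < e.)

J2

Schedule: | J1 0-3 | J2 3-13 | J3 13-19 | J4 19-25 | J5 25-26 |
Completion: J1=3  J2=13  J3=19  J4=25  J5=26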